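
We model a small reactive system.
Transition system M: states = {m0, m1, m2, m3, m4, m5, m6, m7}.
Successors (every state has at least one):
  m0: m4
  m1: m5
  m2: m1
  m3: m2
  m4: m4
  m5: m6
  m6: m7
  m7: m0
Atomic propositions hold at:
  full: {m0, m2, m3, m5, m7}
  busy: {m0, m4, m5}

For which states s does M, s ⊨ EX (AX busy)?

Sat(AX busy) = {s : every successor in {m0, m4, m5}} = {m0, m1, m4, m7}
Sat(EX (AX busy)) = {s : some successor in {m0, m1, m4, m7}} = {m0, m2, m4, m6, m7}

{m0, m2, m4, m6, m7}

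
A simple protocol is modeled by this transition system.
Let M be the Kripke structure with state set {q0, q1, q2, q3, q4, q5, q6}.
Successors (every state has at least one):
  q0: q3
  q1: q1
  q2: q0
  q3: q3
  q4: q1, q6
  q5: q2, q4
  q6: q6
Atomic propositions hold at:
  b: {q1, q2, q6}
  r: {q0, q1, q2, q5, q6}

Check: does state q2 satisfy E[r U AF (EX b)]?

Sat(EX b) = {s : some successor in {q1, q2, q6}} = {q1, q4, q5, q6}
AF (EX b): least fixpoint, start Z0 = {q1, q4, q5, q6}, add states with every successor in Z. Already a fixed point.
Sat(AF (EX b)) = {q1, q4, q5, q6}
E[r U AF (EX b)]: least fixpoint, start Z0 = Sat(AF (EX b)) = {q1, q4, q5, q6}, add states in Sat(r) with some successor in Z. Already a fixed point.
Sat(E[r U AF (EX b)]) = {q1, q4, q5, q6}
q2 ∉ Sat(E[r U AF (EX b)]) = {q1, q4, q5, q6}, so the formula does not hold at q2.

No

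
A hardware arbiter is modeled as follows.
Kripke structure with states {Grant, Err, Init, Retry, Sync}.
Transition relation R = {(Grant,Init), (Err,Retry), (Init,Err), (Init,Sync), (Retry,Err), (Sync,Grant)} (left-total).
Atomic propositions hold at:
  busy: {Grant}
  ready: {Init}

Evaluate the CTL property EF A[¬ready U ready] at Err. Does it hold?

No

Sat(¬ready) = {Grant, Err, Retry, Sync}
A[¬ready U ready]: least fixpoint, start Z0 = Sat(ready) = {Init}, add states in Sat(¬ready) with every successor in Z. Z1 = {Grant, Init}; Z2 = {Grant, Init, Sync}; fixed.
Sat(A[¬ready U ready]) = {Grant, Init, Sync}
EF A[¬ready U ready]: least fixpoint, start Z0 = {Grant, Init, Sync}, add states with some successor in Z. Already a fixed point.
Sat(EF A[¬ready U ready]) = {Grant, Init, Sync}
Err ∉ Sat(EF A[¬ready U ready]) = {Grant, Init, Sync}, so the formula does not hold at Err.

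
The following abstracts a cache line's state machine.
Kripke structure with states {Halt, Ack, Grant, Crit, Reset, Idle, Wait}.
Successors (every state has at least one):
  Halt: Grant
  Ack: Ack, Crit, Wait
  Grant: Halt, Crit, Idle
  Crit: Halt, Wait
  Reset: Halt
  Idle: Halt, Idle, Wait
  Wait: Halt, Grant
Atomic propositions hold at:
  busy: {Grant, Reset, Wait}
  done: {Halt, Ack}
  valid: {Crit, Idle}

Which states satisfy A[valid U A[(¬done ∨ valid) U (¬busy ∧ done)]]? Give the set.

Sat(¬done) = {Grant, Crit, Reset, Idle, Wait}
Sat(¬done ∨ valid) = {Grant, Crit, Reset, Idle, Wait}
Sat(¬busy) = {Halt, Ack, Crit, Idle}
Sat(¬busy ∧ done) = {Halt, Ack}
A[(¬done ∨ valid) U (¬busy ∧ done)]: least fixpoint, start Z0 = Sat((¬busy ∧ done)) = {Halt, Ack}, add states in Sat(¬done ∨ valid) with every successor in Z. Z1 = {Halt, Ack, Reset}; fixed.
Sat(A[(¬done ∨ valid) U (¬busy ∧ done)]) = {Halt, Ack, Reset}
A[valid U A[(¬done ∨ valid) U (¬busy ∧ done)]]: least fixpoint, start Z0 = Sat(A[(¬done ∨ valid) U (¬busy ∧ done)]) = {Halt, Ack, Reset}, add states in Sat(valid) with every successor in Z. Already a fixed point.
Sat(A[valid U A[(¬done ∨ valid) U (¬busy ∧ done)]]) = {Halt, Ack, Reset}

{Halt, Ack, Reset}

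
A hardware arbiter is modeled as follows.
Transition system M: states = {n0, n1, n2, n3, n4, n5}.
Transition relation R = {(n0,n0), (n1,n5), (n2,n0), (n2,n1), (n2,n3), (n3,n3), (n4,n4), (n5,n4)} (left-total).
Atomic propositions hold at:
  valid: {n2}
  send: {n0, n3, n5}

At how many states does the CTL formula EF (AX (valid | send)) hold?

Sat(valid | send) = {n0, n2, n3, n5}
Sat(AX (valid | send)) = {s : every successor in {n0, n2, n3, n5}} = {n0, n1, n3}
EF (AX (valid | send)): least fixpoint, start Z0 = {n0, n1, n3}, add states with some successor in Z. Z1 = {n0, n1, n2, n3}; fixed.
Sat(EF (AX (valid | send))) = {n0, n1, n2, n3}
|Sat(EF (AX (valid | send)))| = |{n0, n1, n2, n3}| = 4.

4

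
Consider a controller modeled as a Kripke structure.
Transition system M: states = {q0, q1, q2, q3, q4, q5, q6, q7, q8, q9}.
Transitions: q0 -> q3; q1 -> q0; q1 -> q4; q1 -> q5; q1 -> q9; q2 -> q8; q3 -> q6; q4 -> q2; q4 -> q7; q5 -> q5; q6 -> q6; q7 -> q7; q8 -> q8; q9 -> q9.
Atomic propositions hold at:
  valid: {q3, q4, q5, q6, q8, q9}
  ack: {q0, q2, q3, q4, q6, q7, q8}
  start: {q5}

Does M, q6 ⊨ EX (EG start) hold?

No

EG start: greatest fixpoint, start Z0 = {q5}, keep only states in Sat with some successor in Z. Already a fixed point.
Sat(EG start) = {q5}
Sat(EX (EG start)) = {s : some successor in {q5}} = {q1, q5}
q6 ∉ Sat(EX (EG start)) = {q1, q5}, so the formula does not hold at q6.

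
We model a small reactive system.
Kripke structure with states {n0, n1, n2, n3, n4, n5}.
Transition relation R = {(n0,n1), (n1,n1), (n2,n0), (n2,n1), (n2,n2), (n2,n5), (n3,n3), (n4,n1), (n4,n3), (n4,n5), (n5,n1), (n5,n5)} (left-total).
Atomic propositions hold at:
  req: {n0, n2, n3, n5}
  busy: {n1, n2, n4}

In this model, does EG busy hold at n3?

EG busy: greatest fixpoint, start Z0 = {n1, n2, n4}, keep only states in Sat with some successor in Z. Already a fixed point.
Sat(EG busy) = {n1, n2, n4}
n3 ∉ Sat(EG busy) = {n1, n2, n4}, so the formula does not hold at n3.

No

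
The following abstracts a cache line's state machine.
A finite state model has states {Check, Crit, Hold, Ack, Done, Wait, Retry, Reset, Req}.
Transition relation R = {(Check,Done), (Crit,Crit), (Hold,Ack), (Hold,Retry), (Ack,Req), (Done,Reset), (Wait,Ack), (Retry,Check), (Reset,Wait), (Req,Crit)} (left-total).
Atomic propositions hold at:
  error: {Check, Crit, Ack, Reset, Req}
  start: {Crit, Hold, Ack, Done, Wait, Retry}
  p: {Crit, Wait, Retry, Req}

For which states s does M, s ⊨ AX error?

Sat(AX error) = {s : every successor in {Check, Crit, Ack, Reset, Req}} = {Crit, Ack, Done, Wait, Retry, Req}

{Crit, Ack, Done, Wait, Retry, Req}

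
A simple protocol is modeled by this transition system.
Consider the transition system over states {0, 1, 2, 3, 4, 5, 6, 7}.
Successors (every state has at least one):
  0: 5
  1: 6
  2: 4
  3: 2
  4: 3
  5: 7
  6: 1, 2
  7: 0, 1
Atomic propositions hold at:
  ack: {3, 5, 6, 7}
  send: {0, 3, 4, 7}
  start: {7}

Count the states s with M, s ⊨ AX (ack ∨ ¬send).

6

Sat(¬send) = {1, 2, 5, 6}
Sat(ack ∨ ¬send) = {1, 2, 3, 5, 6, 7}
Sat(AX (ack ∨ ¬send)) = {s : every successor in {1, 2, 3, 5, 6, 7}} = {0, 1, 3, 4, 5, 6}
|Sat(AX (ack ∨ ¬send))| = |{0, 1, 3, 4, 5, 6}| = 6.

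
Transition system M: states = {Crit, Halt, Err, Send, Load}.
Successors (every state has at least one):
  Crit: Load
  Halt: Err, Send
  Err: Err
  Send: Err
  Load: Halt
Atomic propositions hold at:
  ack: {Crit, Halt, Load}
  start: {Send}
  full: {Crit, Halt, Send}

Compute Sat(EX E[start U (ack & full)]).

{Load}

Sat(ack & full) = {Crit, Halt}
E[start U (ack & full)]: least fixpoint, start Z0 = Sat((ack & full)) = {Crit, Halt}, add states in Sat(start) with some successor in Z. Already a fixed point.
Sat(E[start U (ack & full)]) = {Crit, Halt}
Sat(EX E[start U (ack & full)]) = {s : some successor in {Crit, Halt}} = {Load}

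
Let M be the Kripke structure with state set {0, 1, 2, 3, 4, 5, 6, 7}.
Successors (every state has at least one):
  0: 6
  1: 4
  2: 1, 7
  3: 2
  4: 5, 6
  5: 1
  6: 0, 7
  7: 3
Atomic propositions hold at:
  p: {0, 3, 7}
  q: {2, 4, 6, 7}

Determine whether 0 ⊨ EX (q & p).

No

Sat(q & p) = {7}
Sat(EX (q & p)) = {s : some successor in {7}} = {2, 6}
0 ∉ Sat(EX (q & p)) = {2, 6}, so the formula does not hold at 0.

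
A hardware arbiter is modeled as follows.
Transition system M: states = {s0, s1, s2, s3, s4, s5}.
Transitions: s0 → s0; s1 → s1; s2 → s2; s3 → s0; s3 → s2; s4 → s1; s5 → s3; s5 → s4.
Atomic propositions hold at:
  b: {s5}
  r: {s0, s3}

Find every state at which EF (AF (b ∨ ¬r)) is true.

Sat(¬r) = {s1, s2, s4, s5}
Sat(b ∨ ¬r) = {s1, s2, s4, s5}
AF (b ∨ ¬r): least fixpoint, start Z0 = {s1, s2, s4, s5}, add states with every successor in Z. Already a fixed point.
Sat(AF (b ∨ ¬r)) = {s1, s2, s4, s5}
EF (AF (b ∨ ¬r)): least fixpoint, start Z0 = {s1, s2, s4, s5}, add states with some successor in Z. Z1 = {s1, s2, s3, s4, s5}; fixed.
Sat(EF (AF (b ∨ ¬r))) = {s1, s2, s3, s4, s5}

{s1, s2, s3, s4, s5}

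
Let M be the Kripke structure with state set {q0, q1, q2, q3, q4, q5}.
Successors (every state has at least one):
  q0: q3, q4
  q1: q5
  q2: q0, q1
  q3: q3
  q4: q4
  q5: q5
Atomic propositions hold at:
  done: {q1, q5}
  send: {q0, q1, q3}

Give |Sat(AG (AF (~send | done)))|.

Sat(~send) = {q2, q4, q5}
Sat(~send | done) = {q1, q2, q4, q5}
AF (~send | done): least fixpoint, start Z0 = {q1, q2, q4, q5}, add states with every successor in Z. Already a fixed point.
Sat(AF (~send | done)) = {q1, q2, q4, q5}
AG (AF (~send | done)): greatest fixpoint, start Z0 = {q1, q2, q4, q5}, keep only states in Sat with every successor in Z. Z1 = {q1, q4, q5}; fixed.
Sat(AG (AF (~send | done))) = {q1, q4, q5}
|Sat(AG (AF (~send | done)))| = |{q1, q4, q5}| = 3.

3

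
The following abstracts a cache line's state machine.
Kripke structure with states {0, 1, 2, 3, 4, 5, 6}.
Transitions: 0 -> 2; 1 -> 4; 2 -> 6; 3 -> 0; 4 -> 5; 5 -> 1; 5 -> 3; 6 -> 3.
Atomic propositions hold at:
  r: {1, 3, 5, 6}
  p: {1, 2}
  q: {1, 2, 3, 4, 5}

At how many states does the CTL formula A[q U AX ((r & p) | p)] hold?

Sat(r & p) = {1}
Sat((r & p) | p) = {1, 2}
Sat(AX ((r & p) | p)) = {s : every successor in {1, 2}} = {0}
A[q U AX ((r & p) | p)]: least fixpoint, start Z0 = Sat(AX ((r & p) | p)) = {0}, add states in Sat(q) with every successor in Z. Z1 = {0, 3}; fixed.
Sat(A[q U AX ((r & p) | p)]) = {0, 3}
|Sat(A[q U AX ((r & p) | p)])| = |{0, 3}| = 2.

2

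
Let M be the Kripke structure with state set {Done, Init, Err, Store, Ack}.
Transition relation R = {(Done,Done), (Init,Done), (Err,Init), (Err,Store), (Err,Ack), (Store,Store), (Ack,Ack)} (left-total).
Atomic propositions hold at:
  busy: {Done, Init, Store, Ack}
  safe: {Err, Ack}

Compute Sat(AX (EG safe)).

{Ack}

EG safe: greatest fixpoint, start Z0 = {Err, Ack}, keep only states in Sat with some successor in Z. Already a fixed point.
Sat(EG safe) = {Err, Ack}
Sat(AX (EG safe)) = {s : every successor in {Err, Ack}} = {Ack}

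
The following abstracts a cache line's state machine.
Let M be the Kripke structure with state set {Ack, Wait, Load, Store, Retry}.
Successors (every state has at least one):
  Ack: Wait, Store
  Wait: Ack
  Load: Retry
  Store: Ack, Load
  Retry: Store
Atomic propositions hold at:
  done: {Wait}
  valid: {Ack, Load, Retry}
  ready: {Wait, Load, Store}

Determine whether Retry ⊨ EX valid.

Sat(EX valid) = {s : some successor in {Ack, Load, Retry}} = {Wait, Load, Store}
Retry ∉ Sat(EX valid) = {Wait, Load, Store}, so the formula does not hold at Retry.

No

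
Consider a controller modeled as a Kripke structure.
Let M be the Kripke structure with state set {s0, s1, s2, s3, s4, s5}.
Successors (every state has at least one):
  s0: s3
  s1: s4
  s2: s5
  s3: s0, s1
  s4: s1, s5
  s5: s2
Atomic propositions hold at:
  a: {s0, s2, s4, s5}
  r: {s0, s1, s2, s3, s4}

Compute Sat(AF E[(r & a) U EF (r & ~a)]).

{s0, s1, s3, s4}

Sat(r & a) = {s0, s2, s4}
Sat(~a) = {s1, s3}
Sat(r & ~a) = {s1, s3}
EF (r & ~a): least fixpoint, start Z0 = {s1, s3}, add states with some successor in Z. Z1 = {s0, s1, s3, s4}; fixed.
Sat(EF (r & ~a)) = {s0, s1, s3, s4}
E[(r & a) U EF (r & ~a)]: least fixpoint, start Z0 = Sat(EF (r & ~a)) = {s0, s1, s3, s4}, add states in Sat(r & a) with some successor in Z. Already a fixed point.
Sat(E[(r & a) U EF (r & ~a)]) = {s0, s1, s3, s4}
AF E[(r & a) U EF (r & ~a)]: least fixpoint, start Z0 = {s0, s1, s3, s4}, add states with every successor in Z. Already a fixed point.
Sat(AF E[(r & a) U EF (r & ~a)]) = {s0, s1, s3, s4}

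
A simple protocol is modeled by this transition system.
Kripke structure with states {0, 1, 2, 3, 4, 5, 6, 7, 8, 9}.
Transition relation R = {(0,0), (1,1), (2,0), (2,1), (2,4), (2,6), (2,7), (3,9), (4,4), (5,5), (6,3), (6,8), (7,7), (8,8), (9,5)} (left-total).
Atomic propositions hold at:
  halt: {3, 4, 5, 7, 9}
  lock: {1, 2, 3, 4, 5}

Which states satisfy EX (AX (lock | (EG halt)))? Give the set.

{1, 2, 3, 4, 5, 6, 7, 9}

EG halt: greatest fixpoint, start Z0 = {3, 4, 5, 7, 9}, keep only states in Sat with some successor in Z. Already a fixed point.
Sat(EG halt) = {3, 4, 5, 7, 9}
Sat(lock | (EG halt)) = {1, 2, 3, 4, 5, 7, 9}
Sat(AX (lock | (EG halt))) = {s : every successor in {1, 2, 3, 4, 5, 7, 9}} = {1, 3, 4, 5, 7, 9}
Sat(EX (AX (lock | (EG halt)))) = {s : some successor in {1, 3, 4, 5, 7, 9}} = {1, 2, 3, 4, 5, 6, 7, 9}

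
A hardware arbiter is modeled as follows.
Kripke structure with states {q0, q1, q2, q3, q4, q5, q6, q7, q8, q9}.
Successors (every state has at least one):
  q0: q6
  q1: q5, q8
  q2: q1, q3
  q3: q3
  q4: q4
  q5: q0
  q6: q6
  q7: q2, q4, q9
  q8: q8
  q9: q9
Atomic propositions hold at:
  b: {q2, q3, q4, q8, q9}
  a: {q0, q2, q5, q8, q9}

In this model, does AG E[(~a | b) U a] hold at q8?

Sat(~a) = {q1, q3, q4, q6, q7}
Sat(~a | b) = {q1, q2, q3, q4, q6, q7, q8, q9}
E[(~a | b) U a]: least fixpoint, start Z0 = Sat(a) = {q0, q2, q5, q8, q9}, add states in Sat(~a | b) with some successor in Z. Z1 = {q0, q1, q2, q5, q7, q8, q9}; fixed.
Sat(E[(~a | b) U a]) = {q0, q1, q2, q5, q7, q8, q9}
AG E[(~a | b) U a]: greatest fixpoint, start Z0 = {q0, q1, q2, q5, q7, q8, q9}, keep only states in Sat with every successor in Z. Z1 = {q1, q5, q8, q9}; Z2 = {q1, q8, q9}; Z3 = {q8, q9}; fixed.
Sat(AG E[(~a | b) U a]) = {q8, q9}
q8 ∈ Sat(AG E[(~a | b) U a]) = {q8, q9}, so the formula holds at q8.

Yes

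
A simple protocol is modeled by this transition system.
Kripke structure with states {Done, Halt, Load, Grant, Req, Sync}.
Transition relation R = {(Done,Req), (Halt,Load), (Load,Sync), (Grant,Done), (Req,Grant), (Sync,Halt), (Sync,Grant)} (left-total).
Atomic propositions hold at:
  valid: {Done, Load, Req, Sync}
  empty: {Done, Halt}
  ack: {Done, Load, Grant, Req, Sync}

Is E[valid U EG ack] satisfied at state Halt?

EG ack: greatest fixpoint, start Z0 = {Done, Load, Grant, Req, Sync}, keep only states in Sat with some successor in Z. Already a fixed point.
Sat(EG ack) = {Done, Load, Grant, Req, Sync}
E[valid U EG ack]: least fixpoint, start Z0 = Sat(EG ack) = {Done, Load, Grant, Req, Sync}, add states in Sat(valid) with some successor in Z. Already a fixed point.
Sat(E[valid U EG ack]) = {Done, Load, Grant, Req, Sync}
Halt ∉ Sat(E[valid U EG ack]) = {Done, Load, Grant, Req, Sync}, so the formula does not hold at Halt.

No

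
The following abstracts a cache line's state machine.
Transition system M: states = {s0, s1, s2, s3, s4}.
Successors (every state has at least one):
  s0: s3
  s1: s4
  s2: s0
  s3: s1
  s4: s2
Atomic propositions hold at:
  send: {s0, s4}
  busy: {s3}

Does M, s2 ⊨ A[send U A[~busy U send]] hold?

Yes

Sat(~busy) = {s0, s1, s2, s4}
A[~busy U send]: least fixpoint, start Z0 = Sat(send) = {s0, s4}, add states in Sat(~busy) with every successor in Z. Z1 = {s0, s1, s2, s4}; fixed.
Sat(A[~busy U send]) = {s0, s1, s2, s4}
A[send U A[~busy U send]]: least fixpoint, start Z0 = Sat(A[~busy U send]) = {s0, s1, s2, s4}, add states in Sat(send) with every successor in Z. Already a fixed point.
Sat(A[send U A[~busy U send]]) = {s0, s1, s2, s4}
s2 ∈ Sat(A[send U A[~busy U send]]) = {s0, s1, s2, s4}, so the formula holds at s2.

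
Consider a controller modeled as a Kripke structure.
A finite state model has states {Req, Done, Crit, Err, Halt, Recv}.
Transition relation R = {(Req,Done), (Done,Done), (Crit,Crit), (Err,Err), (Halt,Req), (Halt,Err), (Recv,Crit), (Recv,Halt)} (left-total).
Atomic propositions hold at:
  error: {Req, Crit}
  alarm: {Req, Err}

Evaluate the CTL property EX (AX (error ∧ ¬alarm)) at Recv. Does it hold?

Yes

Sat(¬alarm) = {Done, Crit, Halt, Recv}
Sat(error ∧ ¬alarm) = {Crit}
Sat(AX (error ∧ ¬alarm)) = {s : every successor in {Crit}} = {Crit}
Sat(EX (AX (error ∧ ¬alarm))) = {s : some successor in {Crit}} = {Crit, Recv}
Recv ∈ Sat(EX (AX (error ∧ ¬alarm))) = {Crit, Recv}, so the formula holds at Recv.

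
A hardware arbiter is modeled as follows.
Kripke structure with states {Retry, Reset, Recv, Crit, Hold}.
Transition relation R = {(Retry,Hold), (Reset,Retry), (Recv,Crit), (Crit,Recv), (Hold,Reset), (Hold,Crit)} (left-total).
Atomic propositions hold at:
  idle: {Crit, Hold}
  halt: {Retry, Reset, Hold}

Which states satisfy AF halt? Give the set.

{Retry, Reset, Hold}

AF halt: least fixpoint, start Z0 = {Retry, Reset, Hold}, add states with every successor in Z. Already a fixed point.
Sat(AF halt) = {Retry, Reset, Hold}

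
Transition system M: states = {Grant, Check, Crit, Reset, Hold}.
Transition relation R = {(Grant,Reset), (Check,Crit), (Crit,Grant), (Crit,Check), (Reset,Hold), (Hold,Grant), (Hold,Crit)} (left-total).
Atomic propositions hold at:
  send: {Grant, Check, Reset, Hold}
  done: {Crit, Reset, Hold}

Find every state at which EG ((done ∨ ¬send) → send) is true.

Sat(¬send) = {Crit}
Sat(done ∨ ¬send) = {Crit, Reset, Hold}
Sat((done ∨ ¬send) → send) = {Grant, Check, Reset, Hold}
EG ((done ∨ ¬send) → send): greatest fixpoint, start Z0 = {Grant, Check, Reset, Hold}, keep only states in Sat with some successor in Z. Z1 = {Grant, Reset, Hold}; fixed.
Sat(EG ((done ∨ ¬send) → send)) = {Grant, Reset, Hold}

{Grant, Reset, Hold}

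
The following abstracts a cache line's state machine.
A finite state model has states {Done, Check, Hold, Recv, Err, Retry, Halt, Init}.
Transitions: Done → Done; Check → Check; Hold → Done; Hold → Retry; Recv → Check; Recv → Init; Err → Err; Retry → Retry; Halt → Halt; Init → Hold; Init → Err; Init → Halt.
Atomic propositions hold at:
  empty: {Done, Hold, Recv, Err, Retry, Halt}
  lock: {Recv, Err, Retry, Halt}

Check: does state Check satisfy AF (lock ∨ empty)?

No

Sat(lock ∨ empty) = {Done, Hold, Recv, Err, Retry, Halt}
AF (lock ∨ empty): least fixpoint, start Z0 = {Done, Hold, Recv, Err, Retry, Halt}, add states with every successor in Z. Z1 = {Done, Hold, Recv, Err, Retry, Halt, Init}; fixed.
Sat(AF (lock ∨ empty)) = {Done, Hold, Recv, Err, Retry, Halt, Init}
Check ∉ Sat(AF (lock ∨ empty)) = {Done, Hold, Recv, Err, Retry, Halt, Init}, so the formula does not hold at Check.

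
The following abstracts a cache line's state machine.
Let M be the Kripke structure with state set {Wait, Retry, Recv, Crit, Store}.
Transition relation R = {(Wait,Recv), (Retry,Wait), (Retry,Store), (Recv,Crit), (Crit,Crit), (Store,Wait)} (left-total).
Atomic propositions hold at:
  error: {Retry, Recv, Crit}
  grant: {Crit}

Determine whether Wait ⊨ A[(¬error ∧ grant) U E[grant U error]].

Sat(¬error) = {Wait, Store}
Sat(¬error ∧ grant) = ∅
E[grant U error]: least fixpoint, start Z0 = Sat(error) = {Retry, Recv, Crit}, add states in Sat(grant) with some successor in Z. Already a fixed point.
Sat(E[grant U error]) = {Retry, Recv, Crit}
A[(¬error ∧ grant) U E[grant U error]]: least fixpoint, start Z0 = Sat(E[grant U error]) = {Retry, Recv, Crit}, add states in Sat(¬error ∧ grant) with every successor in Z. Already a fixed point.
Sat(A[(¬error ∧ grant) U E[grant U error]]) = {Retry, Recv, Crit}
Wait ∉ Sat(A[(¬error ∧ grant) U E[grant U error]]) = {Retry, Recv, Crit}, so the formula does not hold at Wait.

No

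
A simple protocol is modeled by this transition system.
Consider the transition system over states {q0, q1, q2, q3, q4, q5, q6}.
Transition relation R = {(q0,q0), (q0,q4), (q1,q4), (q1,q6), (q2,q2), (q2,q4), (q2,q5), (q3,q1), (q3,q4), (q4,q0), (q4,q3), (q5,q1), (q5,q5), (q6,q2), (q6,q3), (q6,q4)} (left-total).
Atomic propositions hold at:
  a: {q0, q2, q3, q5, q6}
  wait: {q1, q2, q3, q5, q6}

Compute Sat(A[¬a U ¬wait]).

{q0, q4}

Sat(¬a) = {q1, q4}
Sat(¬wait) = {q0, q4}
A[¬a U ¬wait]: least fixpoint, start Z0 = Sat(¬wait) = {q0, q4}, add states in Sat(¬a) with every successor in Z. Already a fixed point.
Sat(A[¬a U ¬wait]) = {q0, q4}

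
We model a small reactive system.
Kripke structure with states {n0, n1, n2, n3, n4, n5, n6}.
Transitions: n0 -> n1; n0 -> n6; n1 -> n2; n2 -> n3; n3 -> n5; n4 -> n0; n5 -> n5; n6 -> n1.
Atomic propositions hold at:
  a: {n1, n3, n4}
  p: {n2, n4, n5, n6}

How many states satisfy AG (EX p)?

2

Sat(EX p) = {s : some successor in {n2, n4, n5, n6}} = {n0, n1, n3, n5}
AG (EX p): greatest fixpoint, start Z0 = {n0, n1, n3, n5}, keep only states in Sat with every successor in Z. Z1 = {n3, n5}; fixed.
Sat(AG (EX p)) = {n3, n5}
|Sat(AG (EX p))| = |{n3, n5}| = 2.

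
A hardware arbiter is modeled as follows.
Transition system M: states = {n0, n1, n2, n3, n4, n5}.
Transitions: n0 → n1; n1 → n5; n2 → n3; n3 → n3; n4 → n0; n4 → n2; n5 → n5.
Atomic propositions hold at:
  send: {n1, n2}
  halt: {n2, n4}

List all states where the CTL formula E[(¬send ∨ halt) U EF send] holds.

Sat(¬send) = {n0, n3, n4, n5}
Sat(¬send ∨ halt) = {n0, n2, n3, n4, n5}
EF send: least fixpoint, start Z0 = {n1, n2}, add states with some successor in Z. Z1 = {n0, n1, n2, n4}; fixed.
Sat(EF send) = {n0, n1, n2, n4}
E[(¬send ∨ halt) U EF send]: least fixpoint, start Z0 = Sat(EF send) = {n0, n1, n2, n4}, add states in Sat(¬send ∨ halt) with some successor in Z. Already a fixed point.
Sat(E[(¬send ∨ halt) U EF send]) = {n0, n1, n2, n4}

{n0, n1, n2, n4}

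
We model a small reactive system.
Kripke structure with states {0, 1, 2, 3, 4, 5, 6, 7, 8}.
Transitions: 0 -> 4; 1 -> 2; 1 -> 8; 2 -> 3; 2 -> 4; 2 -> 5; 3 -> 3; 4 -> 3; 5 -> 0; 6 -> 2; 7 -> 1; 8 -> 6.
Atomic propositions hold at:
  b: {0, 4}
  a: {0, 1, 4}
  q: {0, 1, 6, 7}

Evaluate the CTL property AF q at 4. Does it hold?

No

AF q: least fixpoint, start Z0 = {0, 1, 6, 7}, add states with every successor in Z. Z1 = {0, 1, 5, 6, 7, 8}; fixed.
Sat(AF q) = {0, 1, 5, 6, 7, 8}
4 ∉ Sat(AF q) = {0, 1, 5, 6, 7, 8}, so the formula does not hold at 4.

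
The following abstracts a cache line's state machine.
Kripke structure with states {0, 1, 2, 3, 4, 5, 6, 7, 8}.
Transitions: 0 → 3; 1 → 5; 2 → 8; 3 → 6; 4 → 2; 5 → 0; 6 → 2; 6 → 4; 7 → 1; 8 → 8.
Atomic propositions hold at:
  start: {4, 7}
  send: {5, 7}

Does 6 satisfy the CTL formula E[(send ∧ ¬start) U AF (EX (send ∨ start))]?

Yes

Sat(¬start) = {0, 1, 2, 3, 5, 6, 8}
Sat(send ∧ ¬start) = {5}
Sat(send ∨ start) = {4, 5, 7}
Sat(EX (send ∨ start)) = {s : some successor in {4, 5, 7}} = {1, 6}
AF (EX (send ∨ start)): least fixpoint, start Z0 = {1, 6}, add states with every successor in Z. Z1 = {1, 3, 6, 7}; Z2 = {0, 1, 3, 6, 7}; Z3 = {0, 1, 3, 5, 6, 7}; fixed.
Sat(AF (EX (send ∨ start))) = {0, 1, 3, 5, 6, 7}
E[(send ∧ ¬start) U AF (EX (send ∨ start))]: least fixpoint, start Z0 = Sat(AF (EX (send ∨ start))) = {0, 1, 3, 5, 6, 7}, add states in Sat(send ∧ ¬start) with some successor in Z. Already a fixed point.
Sat(E[(send ∧ ¬start) U AF (EX (send ∨ start))]) = {0, 1, 3, 5, 6, 7}
6 ∈ Sat(E[(send ∧ ¬start) U AF (EX (send ∨ start))]) = {0, 1, 3, 5, 6, 7}, so the formula holds at 6.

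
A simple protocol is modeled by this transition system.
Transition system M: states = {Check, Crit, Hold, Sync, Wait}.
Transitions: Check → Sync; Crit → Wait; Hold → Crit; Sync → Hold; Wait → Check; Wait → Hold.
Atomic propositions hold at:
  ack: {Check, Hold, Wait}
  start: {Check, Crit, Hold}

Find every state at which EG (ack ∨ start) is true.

{Crit, Hold, Wait}

Sat(ack ∨ start) = {Check, Crit, Hold, Wait}
EG (ack ∨ start): greatest fixpoint, start Z0 = {Check, Crit, Hold, Wait}, keep only states in Sat with some successor in Z. Z1 = {Crit, Hold, Wait}; fixed.
Sat(EG (ack ∨ start)) = {Crit, Hold, Wait}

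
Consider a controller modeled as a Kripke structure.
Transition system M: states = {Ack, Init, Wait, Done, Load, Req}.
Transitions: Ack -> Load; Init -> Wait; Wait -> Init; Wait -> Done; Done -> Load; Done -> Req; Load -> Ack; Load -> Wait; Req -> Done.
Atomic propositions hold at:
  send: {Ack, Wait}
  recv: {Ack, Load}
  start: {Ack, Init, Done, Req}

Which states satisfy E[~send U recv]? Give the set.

{Ack, Done, Load, Req}

Sat(~send) = {Init, Done, Load, Req}
E[~send U recv]: least fixpoint, start Z0 = Sat(recv) = {Ack, Load}, add states in Sat(~send) with some successor in Z. Z1 = {Ack, Done, Load}; Z2 = {Ack, Done, Load, Req}; fixed.
Sat(E[~send U recv]) = {Ack, Done, Load, Req}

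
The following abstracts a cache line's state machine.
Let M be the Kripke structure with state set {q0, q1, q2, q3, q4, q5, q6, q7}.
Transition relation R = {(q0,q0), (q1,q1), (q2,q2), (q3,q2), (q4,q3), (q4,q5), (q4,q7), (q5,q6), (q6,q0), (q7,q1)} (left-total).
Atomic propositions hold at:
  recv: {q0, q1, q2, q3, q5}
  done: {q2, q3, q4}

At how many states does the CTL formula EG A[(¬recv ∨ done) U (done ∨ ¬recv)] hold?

3

Sat(¬recv) = {q4, q6, q7}
Sat(¬recv ∨ done) = {q2, q3, q4, q6, q7}
Sat(done ∨ ¬recv) = {q2, q3, q4, q6, q7}
A[(¬recv ∨ done) U (done ∨ ¬recv)]: least fixpoint, start Z0 = Sat((done ∨ ¬recv)) = {q2, q3, q4, q6, q7}, add states in Sat(¬recv ∨ done) with every successor in Z. Already a fixed point.
Sat(A[(¬recv ∨ done) U (done ∨ ¬recv)]) = {q2, q3, q4, q6, q7}
EG A[(¬recv ∨ done) U (done ∨ ¬recv)]: greatest fixpoint, start Z0 = {q2, q3, q4, q6, q7}, keep only states in Sat with some successor in Z. Z1 = {q2, q3, q4}; fixed.
Sat(EG A[(¬recv ∨ done) U (done ∨ ¬recv)]) = {q2, q3, q4}
|Sat(EG A[(¬recv ∨ done) U (done ∨ ¬recv)])| = |{q2, q3, q4}| = 3.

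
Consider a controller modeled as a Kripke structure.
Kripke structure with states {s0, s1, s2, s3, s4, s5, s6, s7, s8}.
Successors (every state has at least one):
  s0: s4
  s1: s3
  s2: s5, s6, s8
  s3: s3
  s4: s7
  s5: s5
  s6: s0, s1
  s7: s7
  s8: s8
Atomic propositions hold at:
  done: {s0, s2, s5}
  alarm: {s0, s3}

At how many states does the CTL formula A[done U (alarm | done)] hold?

4

Sat(alarm | done) = {s0, s2, s3, s5}
A[done U (alarm | done)]: least fixpoint, start Z0 = Sat((alarm | done)) = {s0, s2, s3, s5}, add states in Sat(done) with every successor in Z. Already a fixed point.
Sat(A[done U (alarm | done)]) = {s0, s2, s3, s5}
|Sat(A[done U (alarm | done)])| = |{s0, s2, s3, s5}| = 4.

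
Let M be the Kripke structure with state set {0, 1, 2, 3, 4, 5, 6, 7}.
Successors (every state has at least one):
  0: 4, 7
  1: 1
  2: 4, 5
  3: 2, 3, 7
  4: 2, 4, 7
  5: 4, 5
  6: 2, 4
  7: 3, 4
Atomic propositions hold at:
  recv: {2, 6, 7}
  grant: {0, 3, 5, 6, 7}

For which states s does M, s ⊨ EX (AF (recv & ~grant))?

{3, 4, 6}

Sat(~grant) = {1, 2, 4}
Sat(recv & ~grant) = {2}
AF (recv & ~grant): least fixpoint, start Z0 = {2}, add states with every successor in Z. Already a fixed point.
Sat(AF (recv & ~grant)) = {2}
Sat(EX (AF (recv & ~grant))) = {s : some successor in {2}} = {3, 4, 6}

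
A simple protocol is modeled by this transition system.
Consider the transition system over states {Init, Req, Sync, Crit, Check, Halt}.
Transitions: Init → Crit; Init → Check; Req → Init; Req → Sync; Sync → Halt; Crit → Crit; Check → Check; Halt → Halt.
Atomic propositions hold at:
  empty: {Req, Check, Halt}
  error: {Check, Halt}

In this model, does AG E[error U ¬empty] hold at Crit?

Sat(¬empty) = {Init, Sync, Crit}
E[error U ¬empty]: least fixpoint, start Z0 = Sat(¬empty) = {Init, Sync, Crit}, add states in Sat(error) with some successor in Z. Already a fixed point.
Sat(E[error U ¬empty]) = {Init, Sync, Crit}
AG E[error U ¬empty]: greatest fixpoint, start Z0 = {Init, Sync, Crit}, keep only states in Sat with every successor in Z. Z1 = {Crit}; fixed.
Sat(AG E[error U ¬empty]) = {Crit}
Crit ∈ Sat(AG E[error U ¬empty]) = {Crit}, so the formula holds at Crit.

Yes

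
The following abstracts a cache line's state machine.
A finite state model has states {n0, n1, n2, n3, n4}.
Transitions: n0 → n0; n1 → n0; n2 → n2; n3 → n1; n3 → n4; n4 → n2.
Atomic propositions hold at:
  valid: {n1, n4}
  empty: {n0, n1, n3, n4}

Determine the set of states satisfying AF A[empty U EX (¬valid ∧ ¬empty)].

Sat(¬valid) = {n0, n2, n3}
Sat(¬empty) = {n2}
Sat(¬valid ∧ ¬empty) = {n2}
Sat(EX (¬valid ∧ ¬empty)) = {s : some successor in {n2}} = {n2, n4}
A[empty U EX (¬valid ∧ ¬empty)]: least fixpoint, start Z0 = Sat(EX (¬valid ∧ ¬empty)) = {n2, n4}, add states in Sat(empty) with every successor in Z. Already a fixed point.
Sat(A[empty U EX (¬valid ∧ ¬empty)]) = {n2, n4}
AF A[empty U EX (¬valid ∧ ¬empty)]: least fixpoint, start Z0 = {n2, n4}, add states with every successor in Z. Already a fixed point.
Sat(AF A[empty U EX (¬valid ∧ ¬empty)]) = {n2, n4}

{n2, n4}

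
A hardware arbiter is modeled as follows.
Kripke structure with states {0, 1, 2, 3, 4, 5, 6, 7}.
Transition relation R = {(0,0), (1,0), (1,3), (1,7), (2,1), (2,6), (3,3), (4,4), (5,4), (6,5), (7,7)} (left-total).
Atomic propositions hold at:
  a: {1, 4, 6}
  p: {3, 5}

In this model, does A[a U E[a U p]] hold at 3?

E[a U p]: least fixpoint, start Z0 = Sat(p) = {3, 5}, add states in Sat(a) with some successor in Z. Z1 = {1, 3, 5, 6}; fixed.
Sat(E[a U p]) = {1, 3, 5, 6}
A[a U E[a U p]]: least fixpoint, start Z0 = Sat(E[a U p]) = {1, 3, 5, 6}, add states in Sat(a) with every successor in Z. Already a fixed point.
Sat(A[a U E[a U p]]) = {1, 3, 5, 6}
3 ∈ Sat(A[a U E[a U p]]) = {1, 3, 5, 6}, so the formula holds at 3.

Yes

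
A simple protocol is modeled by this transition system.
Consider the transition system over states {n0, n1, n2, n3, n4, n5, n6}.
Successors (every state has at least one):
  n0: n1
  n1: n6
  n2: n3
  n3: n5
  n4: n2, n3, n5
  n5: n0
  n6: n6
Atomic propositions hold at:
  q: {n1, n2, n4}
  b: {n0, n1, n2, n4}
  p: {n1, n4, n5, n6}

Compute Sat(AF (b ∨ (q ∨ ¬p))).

Sat(¬p) = {n0, n2, n3}
Sat(q ∨ ¬p) = {n0, n1, n2, n3, n4}
Sat(b ∨ (q ∨ ¬p)) = {n0, n1, n2, n3, n4}
AF (b ∨ (q ∨ ¬p)): least fixpoint, start Z0 = {n0, n1, n2, n3, n4}, add states with every successor in Z. Z1 = {n0, n1, n2, n3, n4, n5}; fixed.
Sat(AF (b ∨ (q ∨ ¬p))) = {n0, n1, n2, n3, n4, n5}

{n0, n1, n2, n3, n4, n5}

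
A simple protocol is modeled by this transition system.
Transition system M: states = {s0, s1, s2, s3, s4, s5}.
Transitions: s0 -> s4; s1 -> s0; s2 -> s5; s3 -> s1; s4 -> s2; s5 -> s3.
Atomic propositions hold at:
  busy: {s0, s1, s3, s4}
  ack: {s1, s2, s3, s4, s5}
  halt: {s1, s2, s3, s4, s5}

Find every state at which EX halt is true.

{s0, s2, s3, s4, s5}

Sat(EX halt) = {s : some successor in {s1, s2, s3, s4, s5}} = {s0, s2, s3, s4, s5}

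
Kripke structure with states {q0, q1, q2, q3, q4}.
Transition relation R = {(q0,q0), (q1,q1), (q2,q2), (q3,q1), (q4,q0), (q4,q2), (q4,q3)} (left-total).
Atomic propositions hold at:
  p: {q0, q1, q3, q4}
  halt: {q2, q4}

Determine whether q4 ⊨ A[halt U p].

A[halt U p]: least fixpoint, start Z0 = Sat(p) = {q0, q1, q3, q4}, add states in Sat(halt) with every successor in Z. Already a fixed point.
Sat(A[halt U p]) = {q0, q1, q3, q4}
q4 ∈ Sat(A[halt U p]) = {q0, q1, q3, q4}, so the formula holds at q4.

Yes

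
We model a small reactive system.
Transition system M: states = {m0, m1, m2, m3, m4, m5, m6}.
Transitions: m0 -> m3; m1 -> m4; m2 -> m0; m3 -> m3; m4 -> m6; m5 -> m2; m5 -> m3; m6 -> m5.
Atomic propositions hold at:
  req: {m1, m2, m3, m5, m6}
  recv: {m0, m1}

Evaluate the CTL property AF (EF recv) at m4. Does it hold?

Yes

EF recv: least fixpoint, start Z0 = {m0, m1}, add states with some successor in Z. Z1 = {m0, m1, m2}; Z2 = {m0, m1, m2, m5}; Z3 = {m0, m1, m2, m5, m6}; Z4 = {m0, m1, m2, m4, m5, m6}; fixed.
Sat(EF recv) = {m0, m1, m2, m4, m5, m6}
AF (EF recv): least fixpoint, start Z0 = {m0, m1, m2, m4, m5, m6}, add states with every successor in Z. Already a fixed point.
Sat(AF (EF recv)) = {m0, m1, m2, m4, m5, m6}
m4 ∈ Sat(AF (EF recv)) = {m0, m1, m2, m4, m5, m6}, so the formula holds at m4.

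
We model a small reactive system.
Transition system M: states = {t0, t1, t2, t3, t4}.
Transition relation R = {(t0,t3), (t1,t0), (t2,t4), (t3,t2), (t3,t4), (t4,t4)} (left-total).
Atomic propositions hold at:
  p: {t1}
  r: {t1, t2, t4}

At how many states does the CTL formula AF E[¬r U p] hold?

1

Sat(¬r) = {t0, t3}
E[¬r U p]: least fixpoint, start Z0 = Sat(p) = {t1}, add states in Sat(¬r) with some successor in Z. Already a fixed point.
Sat(E[¬r U p]) = {t1}
AF E[¬r U p]: least fixpoint, start Z0 = {t1}, add states with every successor in Z. Already a fixed point.
Sat(AF E[¬r U p]) = {t1}
|Sat(AF E[¬r U p])| = |{t1}| = 1.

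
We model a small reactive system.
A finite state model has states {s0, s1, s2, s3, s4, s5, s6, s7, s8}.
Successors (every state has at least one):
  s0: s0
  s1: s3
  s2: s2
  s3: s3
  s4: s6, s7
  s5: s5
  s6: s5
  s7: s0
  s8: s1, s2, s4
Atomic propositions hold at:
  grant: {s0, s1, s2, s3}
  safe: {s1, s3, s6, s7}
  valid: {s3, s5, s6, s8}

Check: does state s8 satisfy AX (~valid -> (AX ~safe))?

No

Sat(~valid) = {s0, s1, s2, s4, s7}
Sat(~safe) = {s0, s2, s4, s5, s8}
Sat(AX ~safe) = {s : every successor in {s0, s2, s4, s5, s8}} = {s0, s2, s5, s6, s7}
Sat(~valid -> (AX ~safe)) = {s0, s2, s3, s5, s6, s7, s8}
Sat(AX (~valid -> (AX ~safe))) = {s : every successor in {s0, s2, s3, s5, s6, s7, s8}} = {s0, s1, s2, s3, s4, s5, s6, s7}
s8 ∉ Sat(AX (~valid -> (AX ~safe))) = {s0, s1, s2, s3, s4, s5, s6, s7}, so the formula does not hold at s8.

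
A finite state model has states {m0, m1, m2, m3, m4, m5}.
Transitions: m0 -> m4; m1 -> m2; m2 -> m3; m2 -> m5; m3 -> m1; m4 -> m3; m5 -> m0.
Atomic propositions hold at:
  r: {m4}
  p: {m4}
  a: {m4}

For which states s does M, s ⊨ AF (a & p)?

{m0, m4, m5}

Sat(a & p) = {m4}
AF (a & p): least fixpoint, start Z0 = {m4}, add states with every successor in Z. Z1 = {m0, m4}; Z2 = {m0, m4, m5}; fixed.
Sat(AF (a & p)) = {m0, m4, m5}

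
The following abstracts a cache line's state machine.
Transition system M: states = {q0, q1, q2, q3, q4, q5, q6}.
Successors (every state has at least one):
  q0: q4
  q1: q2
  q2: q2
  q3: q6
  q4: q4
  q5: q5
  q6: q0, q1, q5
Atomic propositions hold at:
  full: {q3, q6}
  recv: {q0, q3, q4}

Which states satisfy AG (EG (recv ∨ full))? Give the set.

{q0, q4}

Sat(recv ∨ full) = {q0, q3, q4, q6}
EG (recv ∨ full): greatest fixpoint, start Z0 = {q0, q3, q4, q6}, keep only states in Sat with some successor in Z. Already a fixed point.
Sat(EG (recv ∨ full)) = {q0, q3, q4, q6}
AG (EG (recv ∨ full)): greatest fixpoint, start Z0 = {q0, q3, q4, q6}, keep only states in Sat with every successor in Z. Z1 = {q0, q3, q4}; Z2 = {q0, q4}; fixed.
Sat(AG (EG (recv ∨ full))) = {q0, q4}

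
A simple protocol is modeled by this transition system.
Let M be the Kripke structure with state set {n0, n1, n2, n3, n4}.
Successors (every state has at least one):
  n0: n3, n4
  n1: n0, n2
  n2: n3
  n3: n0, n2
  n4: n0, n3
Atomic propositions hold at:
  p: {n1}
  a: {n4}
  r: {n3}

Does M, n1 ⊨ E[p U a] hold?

No

E[p U a]: least fixpoint, start Z0 = Sat(a) = {n4}, add states in Sat(p) with some successor in Z. Already a fixed point.
Sat(E[p U a]) = {n4}
n1 ∉ Sat(E[p U a]) = {n4}, so the formula does not hold at n1.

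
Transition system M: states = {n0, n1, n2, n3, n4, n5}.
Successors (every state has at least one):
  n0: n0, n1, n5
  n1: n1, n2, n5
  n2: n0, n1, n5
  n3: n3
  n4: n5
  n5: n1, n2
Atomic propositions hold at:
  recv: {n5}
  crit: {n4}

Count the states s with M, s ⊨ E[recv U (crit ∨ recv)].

Sat(crit ∨ recv) = {n4, n5}
E[recv U (crit ∨ recv)]: least fixpoint, start Z0 = Sat((crit ∨ recv)) = {n4, n5}, add states in Sat(recv) with some successor in Z. Already a fixed point.
Sat(E[recv U (crit ∨ recv)]) = {n4, n5}
|Sat(E[recv U (crit ∨ recv)])| = |{n4, n5}| = 2.

2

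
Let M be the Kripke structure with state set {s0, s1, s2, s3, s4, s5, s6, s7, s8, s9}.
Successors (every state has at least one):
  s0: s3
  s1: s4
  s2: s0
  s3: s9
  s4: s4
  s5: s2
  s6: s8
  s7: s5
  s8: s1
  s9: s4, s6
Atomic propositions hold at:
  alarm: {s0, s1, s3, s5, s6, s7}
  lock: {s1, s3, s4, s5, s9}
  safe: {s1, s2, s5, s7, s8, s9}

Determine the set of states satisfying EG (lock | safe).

{s1, s3, s4, s8, s9}

Sat(lock | safe) = {s1, s2, s3, s4, s5, s7, s8, s9}
EG (lock | safe): greatest fixpoint, start Z0 = {s1, s2, s3, s4, s5, s7, s8, s9}, keep only states in Sat with some successor in Z. Z1 = {s1, s3, s4, s5, s7, s8, s9}; Z2 = {s1, s3, s4, s7, s8, s9}; Z3 = {s1, s3, s4, s8, s9}; fixed.
Sat(EG (lock | safe)) = {s1, s3, s4, s8, s9}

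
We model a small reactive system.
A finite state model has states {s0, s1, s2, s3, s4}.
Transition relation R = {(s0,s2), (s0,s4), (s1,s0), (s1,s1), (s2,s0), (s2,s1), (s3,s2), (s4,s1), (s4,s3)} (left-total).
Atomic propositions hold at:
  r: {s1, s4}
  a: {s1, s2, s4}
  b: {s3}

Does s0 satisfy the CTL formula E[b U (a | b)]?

No

Sat(a | b) = {s1, s2, s3, s4}
E[b U (a | b)]: least fixpoint, start Z0 = Sat((a | b)) = {s1, s2, s3, s4}, add states in Sat(b) with some successor in Z. Already a fixed point.
Sat(E[b U (a | b)]) = {s1, s2, s3, s4}
s0 ∉ Sat(E[b U (a | b)]) = {s1, s2, s3, s4}, so the formula does not hold at s0.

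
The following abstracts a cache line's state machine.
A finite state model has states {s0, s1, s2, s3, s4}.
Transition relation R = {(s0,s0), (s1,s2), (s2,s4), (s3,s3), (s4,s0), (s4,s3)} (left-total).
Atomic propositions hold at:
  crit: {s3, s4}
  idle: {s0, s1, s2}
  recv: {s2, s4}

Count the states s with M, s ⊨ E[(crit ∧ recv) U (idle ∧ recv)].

Sat(crit ∧ recv) = {s4}
Sat(idle ∧ recv) = {s2}
E[(crit ∧ recv) U (idle ∧ recv)]: least fixpoint, start Z0 = Sat((idle ∧ recv)) = {s2}, add states in Sat(crit ∧ recv) with some successor in Z. Already a fixed point.
Sat(E[(crit ∧ recv) U (idle ∧ recv)]) = {s2}
|Sat(E[(crit ∧ recv) U (idle ∧ recv)])| = |{s2}| = 1.

1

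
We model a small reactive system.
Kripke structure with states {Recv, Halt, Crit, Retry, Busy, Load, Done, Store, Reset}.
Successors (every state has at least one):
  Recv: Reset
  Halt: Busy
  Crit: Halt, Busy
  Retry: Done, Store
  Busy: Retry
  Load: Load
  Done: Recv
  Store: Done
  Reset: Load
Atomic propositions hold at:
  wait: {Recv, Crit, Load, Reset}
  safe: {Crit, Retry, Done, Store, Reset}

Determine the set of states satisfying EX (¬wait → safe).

Sat(¬wait) = {Halt, Retry, Busy, Done, Store}
Sat(¬wait → safe) = {Recv, Crit, Retry, Load, Done, Store, Reset}
Sat(EX (¬wait → safe)) = {s : some successor in {Recv, Crit, Retry, Load, Done, Store, Reset}} = {Recv, Retry, Busy, Load, Done, Store, Reset}

{Recv, Retry, Busy, Load, Done, Store, Reset}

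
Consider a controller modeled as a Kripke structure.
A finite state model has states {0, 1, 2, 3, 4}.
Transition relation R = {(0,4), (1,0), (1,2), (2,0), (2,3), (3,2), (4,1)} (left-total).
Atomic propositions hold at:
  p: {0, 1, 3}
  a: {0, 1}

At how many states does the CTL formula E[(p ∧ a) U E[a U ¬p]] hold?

4

Sat(p ∧ a) = {0, 1}
Sat(¬p) = {2, 4}
E[a U ¬p]: least fixpoint, start Z0 = Sat(¬p) = {2, 4}, add states in Sat(a) with some successor in Z. Z1 = {0, 1, 2, 4}; fixed.
Sat(E[a U ¬p]) = {0, 1, 2, 4}
E[(p ∧ a) U E[a U ¬p]]: least fixpoint, start Z0 = Sat(E[a U ¬p]) = {0, 1, 2, 4}, add states in Sat(p ∧ a) with some successor in Z. Already a fixed point.
Sat(E[(p ∧ a) U E[a U ¬p]]) = {0, 1, 2, 4}
|Sat(E[(p ∧ a) U E[a U ¬p]])| = |{0, 1, 2, 4}| = 4.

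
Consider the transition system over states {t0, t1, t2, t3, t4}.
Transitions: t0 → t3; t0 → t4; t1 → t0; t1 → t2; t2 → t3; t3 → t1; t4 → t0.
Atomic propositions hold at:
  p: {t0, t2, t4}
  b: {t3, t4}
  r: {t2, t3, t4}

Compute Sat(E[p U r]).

{t0, t2, t3, t4}

E[p U r]: least fixpoint, start Z0 = Sat(r) = {t2, t3, t4}, add states in Sat(p) with some successor in Z. Z1 = {t0, t2, t3, t4}; fixed.
Sat(E[p U r]) = {t0, t2, t3, t4}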